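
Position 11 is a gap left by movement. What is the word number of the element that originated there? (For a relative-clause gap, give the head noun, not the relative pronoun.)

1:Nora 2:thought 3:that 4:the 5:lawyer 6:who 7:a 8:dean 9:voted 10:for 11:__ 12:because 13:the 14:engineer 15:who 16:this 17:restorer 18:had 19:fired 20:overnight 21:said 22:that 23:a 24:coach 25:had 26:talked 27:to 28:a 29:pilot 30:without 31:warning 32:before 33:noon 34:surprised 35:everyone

5

The gap at 11 is the prepositional object of "voted", inside a relative clause.
The relative pronoun is "who" (word 6); it is bound by the head noun immediately before it.
Its filler is the head noun "lawyer", at word 5.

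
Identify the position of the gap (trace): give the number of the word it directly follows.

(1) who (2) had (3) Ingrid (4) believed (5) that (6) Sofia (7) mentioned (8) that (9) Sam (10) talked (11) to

The displaced element is "who" (word 1).
It is linked across 2 clause boundaries (that → that).
It functions as the object of the preposition "to" of "talked", so the gap sits immediately after word 11 ("to").
Base order: Ingrid had believed that Sofia mentioned that Sam talked to who.

11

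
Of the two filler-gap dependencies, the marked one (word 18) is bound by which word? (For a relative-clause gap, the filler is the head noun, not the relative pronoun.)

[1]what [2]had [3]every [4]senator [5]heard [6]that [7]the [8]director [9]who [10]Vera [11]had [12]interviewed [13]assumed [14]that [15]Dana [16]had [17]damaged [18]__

1

The marked gap is the direct object of "damaged".
Its filler is the fronted wh-phrase "what", at word 1.
(The other dependency links word 8 to a gap after word 12.)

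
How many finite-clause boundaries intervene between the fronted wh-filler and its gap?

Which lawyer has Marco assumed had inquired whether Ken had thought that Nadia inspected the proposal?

1

"which lawyer" is extracted from the subject of "inquired".
Boundaries crossed, outermost first: [Ø] — 1 in total.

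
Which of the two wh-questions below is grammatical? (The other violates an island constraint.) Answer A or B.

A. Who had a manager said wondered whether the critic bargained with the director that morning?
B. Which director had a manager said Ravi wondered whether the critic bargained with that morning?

In B, the wh-phrase is extracted from inside a wh-island (introduced by "whether"), which blocks movement.
In A, the extraction path crosses only that-complement boundaries, which are transparent.
So A is grammatical.

A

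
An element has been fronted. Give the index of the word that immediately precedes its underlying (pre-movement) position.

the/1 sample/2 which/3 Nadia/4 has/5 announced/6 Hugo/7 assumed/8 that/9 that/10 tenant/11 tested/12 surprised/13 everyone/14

The displaced element is "the sample" (word 2).
It is linked across 2 clause boundaries (Ø → that).
It functions as the direct object of "tested", so the gap sits immediately after word 12 ("tested").
Base order: Nadia has announced Hugo assumed that that tenant tested the sample.

12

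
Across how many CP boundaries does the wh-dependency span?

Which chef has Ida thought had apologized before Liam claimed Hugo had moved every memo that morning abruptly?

"which chef" is extracted from the subject of "apologized".
Boundaries crossed, outermost first: [Ø] — 1 in total.

1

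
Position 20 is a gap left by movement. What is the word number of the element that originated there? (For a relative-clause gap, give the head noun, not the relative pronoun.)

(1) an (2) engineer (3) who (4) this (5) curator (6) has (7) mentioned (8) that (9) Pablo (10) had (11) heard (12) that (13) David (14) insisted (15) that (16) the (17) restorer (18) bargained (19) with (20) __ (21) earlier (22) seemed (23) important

The gap at 20 is the prepositional object of "bargained", inside a relative clause.
The relative pronoun is "who" (word 3); it is bound by the head noun immediately before it.
Its filler is the head noun "engineer", at word 2.

2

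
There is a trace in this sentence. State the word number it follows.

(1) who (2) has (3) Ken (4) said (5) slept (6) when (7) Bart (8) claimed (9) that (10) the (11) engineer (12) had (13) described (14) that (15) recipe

4

The displaced element is "who" (word 1).
It is linked across 1 clause boundary (Ø).
It functions as the subject of "slept", so the gap sits immediately after word 4 ("said").
Base order: Ken has said who slept when Bart claimed that the engineer had described that recipe.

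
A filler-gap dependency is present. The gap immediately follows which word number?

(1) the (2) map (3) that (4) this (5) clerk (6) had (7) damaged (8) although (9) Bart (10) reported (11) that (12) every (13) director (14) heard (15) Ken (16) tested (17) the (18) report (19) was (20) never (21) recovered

The displaced element is "the map" (word 2).
It functions as the direct object of "damaged", so the gap sits immediately after word 7 ("damaged").
Base order: This clerk had damaged the map although Bart reported that every director heard Ken tested the report.

7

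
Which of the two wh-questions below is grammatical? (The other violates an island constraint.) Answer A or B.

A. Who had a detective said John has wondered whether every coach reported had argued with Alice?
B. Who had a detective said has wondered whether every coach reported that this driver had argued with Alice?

B

In A, the wh-phrase is extracted from inside a wh-island (introduced by "whether"), which blocks movement.
In B, the extraction path crosses only that-complement boundaries, which are transparent.
So B is grammatical.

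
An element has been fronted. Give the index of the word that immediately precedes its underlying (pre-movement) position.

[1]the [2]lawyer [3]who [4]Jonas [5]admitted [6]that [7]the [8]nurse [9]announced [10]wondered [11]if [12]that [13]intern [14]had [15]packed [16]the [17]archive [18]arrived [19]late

9

The displaced element is "the lawyer" (word 2).
It is linked across 2 clause boundaries (that → Ø).
It functions as the subject of "wondered", so the gap sits immediately after word 9 ("announced").
Base order: Jonas admitted that the nurse announced that the lawyer wondered if that intern had packed the archive.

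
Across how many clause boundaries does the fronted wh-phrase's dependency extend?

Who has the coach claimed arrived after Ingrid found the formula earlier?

"who" is extracted from the subject of "arrived".
Boundaries crossed, outermost first: [Ø] — 1 in total.

1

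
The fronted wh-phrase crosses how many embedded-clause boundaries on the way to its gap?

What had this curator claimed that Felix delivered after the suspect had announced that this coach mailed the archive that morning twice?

"what" is extracted from the object of "delivered".
Boundaries crossed, outermost first: [that] — 1 in total.

1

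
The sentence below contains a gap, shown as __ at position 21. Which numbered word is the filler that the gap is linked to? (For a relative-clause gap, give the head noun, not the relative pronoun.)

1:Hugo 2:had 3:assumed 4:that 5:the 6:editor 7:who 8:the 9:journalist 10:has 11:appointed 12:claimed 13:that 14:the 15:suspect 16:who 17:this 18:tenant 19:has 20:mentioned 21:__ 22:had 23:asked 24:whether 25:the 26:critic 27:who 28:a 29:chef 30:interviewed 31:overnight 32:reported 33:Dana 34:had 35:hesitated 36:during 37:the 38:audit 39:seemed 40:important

The gap at 21 is the subject of "asked", inside a relative clause.
The relative pronoun is "who" (word 16); it is bound by the head noun immediately before it.
Its filler is the head noun "suspect", at word 15.

15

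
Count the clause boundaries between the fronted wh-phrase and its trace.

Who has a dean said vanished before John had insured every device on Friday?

1

"who" is extracted from the subject of "vanished".
Boundaries crossed, outermost first: [Ø] — 1 in total.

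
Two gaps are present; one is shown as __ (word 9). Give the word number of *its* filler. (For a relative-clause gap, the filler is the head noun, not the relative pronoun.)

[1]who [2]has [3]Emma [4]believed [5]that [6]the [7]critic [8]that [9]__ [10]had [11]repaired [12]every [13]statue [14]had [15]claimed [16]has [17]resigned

7

The marked gap is inside the relative clause, the subject of "repaired".
Its filler is the head noun "critic" (via "that"), at word 7.
(The other dependency links word 1 to a gap after word 15.)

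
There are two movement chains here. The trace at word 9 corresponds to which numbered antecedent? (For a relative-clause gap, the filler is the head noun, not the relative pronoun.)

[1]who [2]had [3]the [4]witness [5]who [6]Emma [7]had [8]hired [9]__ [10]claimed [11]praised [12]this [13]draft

4

The marked gap is inside the relative clause, the direct object of "hired".
Its filler is the head noun "witness" (via "who"), at word 4.
(The other dependency links word 1 to a gap after word 10.)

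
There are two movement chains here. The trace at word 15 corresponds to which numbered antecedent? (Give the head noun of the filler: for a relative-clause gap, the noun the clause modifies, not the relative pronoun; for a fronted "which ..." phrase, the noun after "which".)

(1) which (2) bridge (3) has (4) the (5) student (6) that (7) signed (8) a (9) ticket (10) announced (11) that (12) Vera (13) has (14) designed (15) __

2

The marked gap is the direct object of "designed".
Its filler is the fronted wh-phrase "which bridge", at word 2.
(The other dependency links word 5 to a gap after word 6.)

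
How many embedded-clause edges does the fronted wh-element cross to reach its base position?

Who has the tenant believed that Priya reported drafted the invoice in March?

"who" is extracted from the subject of "drafted".
Boundaries crossed, outermost first: [that], [Ø] — 2 in total.

2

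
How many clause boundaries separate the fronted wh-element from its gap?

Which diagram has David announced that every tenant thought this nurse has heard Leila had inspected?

3

"which diagram" is extracted from the object of "inspected".
Boundaries crossed, outermost first: [that], [Ø], [Ø] — 3 in total.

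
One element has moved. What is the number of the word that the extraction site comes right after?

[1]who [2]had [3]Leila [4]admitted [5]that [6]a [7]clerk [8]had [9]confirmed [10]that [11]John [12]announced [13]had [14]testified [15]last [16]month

12

The displaced element is "who" (word 1).
It is linked across 3 clause boundaries (that → that → Ø).
It functions as the subject of "testified", so the gap sits immediately after word 12 ("announced").
Base order: Leila had admitted that a clerk had confirmed that John announced that who had testified last month.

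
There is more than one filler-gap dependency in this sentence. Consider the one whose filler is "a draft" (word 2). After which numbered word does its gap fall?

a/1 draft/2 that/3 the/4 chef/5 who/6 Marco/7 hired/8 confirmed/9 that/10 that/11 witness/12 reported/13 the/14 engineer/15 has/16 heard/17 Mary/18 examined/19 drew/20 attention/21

19

The displaced element is "a draft" (word 2).
It is linked across 3 clause boundaries (that → Ø → Ø).
It functions as the direct object of "examined", so the gap sits immediately after word 19 ("examined").
Base order: The chef who Marco hired confirmed that that witness reported the engineer has heard Mary examined a draft.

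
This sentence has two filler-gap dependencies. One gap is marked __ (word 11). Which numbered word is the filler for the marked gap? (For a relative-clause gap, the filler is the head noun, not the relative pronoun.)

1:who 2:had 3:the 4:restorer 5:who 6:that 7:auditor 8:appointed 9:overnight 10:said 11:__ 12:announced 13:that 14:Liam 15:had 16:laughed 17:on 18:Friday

1

The marked gap is the subject of "announced".
Its filler is the fronted wh-phrase "who", at word 1.
(The other dependency links word 4 to a gap after word 8.)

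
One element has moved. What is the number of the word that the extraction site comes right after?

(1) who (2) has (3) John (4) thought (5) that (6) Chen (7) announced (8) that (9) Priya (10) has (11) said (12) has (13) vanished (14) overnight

11

The displaced element is "who" (word 1).
It is linked across 3 clause boundaries (that → that → Ø).
It functions as the subject of "vanished", so the gap sits immediately after word 11 ("said").
Base order: John has thought that Chen announced that Priya has said that who has vanished overnight.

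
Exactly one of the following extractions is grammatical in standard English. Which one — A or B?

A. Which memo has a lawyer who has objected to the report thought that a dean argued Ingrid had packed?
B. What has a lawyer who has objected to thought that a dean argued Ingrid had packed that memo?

In B, the wh-phrase is extracted from inside a complex-NP island (relative clause) (introduced by "who"), which blocks movement.
In A, the extraction path crosses only that-complement boundaries, which are transparent.
So A is grammatical.

A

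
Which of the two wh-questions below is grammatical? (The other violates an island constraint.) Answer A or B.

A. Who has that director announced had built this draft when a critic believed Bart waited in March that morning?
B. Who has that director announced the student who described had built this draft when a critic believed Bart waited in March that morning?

In B, the wh-phrase is extracted from inside a complex-NP island (relative clause) (introduced by "who"), which blocks movement.
In A, the extraction path crosses only that-complement boundaries, which are transparent.
So A is grammatical.

A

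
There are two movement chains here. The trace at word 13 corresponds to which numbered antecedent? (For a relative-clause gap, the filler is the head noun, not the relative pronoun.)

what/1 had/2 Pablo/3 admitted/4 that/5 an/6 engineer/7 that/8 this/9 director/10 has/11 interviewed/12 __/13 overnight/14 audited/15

The marked gap is inside the relative clause, the direct object of "interviewed".
Its filler is the head noun "engineer" (via "that"), at word 7.
(The other dependency links word 1 to a gap after word 15.)

7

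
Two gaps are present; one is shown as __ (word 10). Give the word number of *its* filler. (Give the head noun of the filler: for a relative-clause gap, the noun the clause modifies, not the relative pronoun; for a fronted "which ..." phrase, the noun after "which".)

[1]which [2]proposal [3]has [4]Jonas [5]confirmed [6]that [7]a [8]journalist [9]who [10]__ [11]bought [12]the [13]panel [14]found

8

The marked gap is inside the relative clause, the subject of "bought".
Its filler is the head noun "journalist" (via "who"), at word 8.
(The other dependency links word 2 to a gap after word 14.)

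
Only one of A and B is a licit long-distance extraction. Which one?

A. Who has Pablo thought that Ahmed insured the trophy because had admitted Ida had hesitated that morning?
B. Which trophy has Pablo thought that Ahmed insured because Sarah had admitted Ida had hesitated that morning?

In A, the wh-phrase is extracted from inside an adjunct island (introduced by "because"), which blocks movement.
In B, the extraction path crosses only that-complement boundaries, which are transparent.
So B is grammatical.

B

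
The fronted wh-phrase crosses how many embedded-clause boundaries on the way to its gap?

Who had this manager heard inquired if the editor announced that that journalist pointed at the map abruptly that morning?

"who" is extracted from the subject of "inquired".
Boundaries crossed, outermost first: [Ø] — 1 in total.

1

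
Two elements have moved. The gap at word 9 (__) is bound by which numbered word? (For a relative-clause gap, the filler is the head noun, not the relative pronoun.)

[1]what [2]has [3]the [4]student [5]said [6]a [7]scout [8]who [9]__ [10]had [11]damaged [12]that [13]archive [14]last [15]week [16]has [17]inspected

7

The marked gap is inside the relative clause, the subject of "damaged".
Its filler is the head noun "scout" (via "who"), at word 7.
(The other dependency links word 1 to a gap after word 17.)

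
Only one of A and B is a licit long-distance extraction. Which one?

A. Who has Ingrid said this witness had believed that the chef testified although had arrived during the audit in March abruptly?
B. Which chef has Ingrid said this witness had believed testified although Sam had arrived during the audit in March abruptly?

B

In A, the wh-phrase is extracted from inside an adjunct island (introduced by "although"), which blocks movement.
In B, the extraction path crosses only that-complement boundaries, which are transparent.
So B is grammatical.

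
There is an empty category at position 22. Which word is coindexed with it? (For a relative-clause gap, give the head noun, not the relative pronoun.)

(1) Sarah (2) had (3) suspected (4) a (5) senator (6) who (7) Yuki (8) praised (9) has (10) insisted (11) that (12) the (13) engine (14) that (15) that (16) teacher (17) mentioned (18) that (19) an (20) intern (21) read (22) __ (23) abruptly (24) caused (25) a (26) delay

The gap at 22 is the object of "read", inside a relative clause.
The relative pronoun is "that" (word 14); it is bound by the head noun immediately before it.
Its filler is the head noun "engine", at word 13.

13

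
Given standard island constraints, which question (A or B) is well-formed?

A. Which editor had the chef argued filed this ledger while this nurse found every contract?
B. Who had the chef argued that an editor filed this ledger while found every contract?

In B, the wh-phrase is extracted from inside an adjunct island (introduced by "while"), which blocks movement.
In A, the extraction path crosses only that-complement boundaries, which are transparent.
So A is grammatical.

A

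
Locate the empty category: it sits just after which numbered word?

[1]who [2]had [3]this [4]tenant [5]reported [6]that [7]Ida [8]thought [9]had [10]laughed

8

The displaced element is "who" (word 1).
It is linked across 2 clause boundaries (that → Ø).
It functions as the subject of "laughed", so the gap sits immediately after word 8 ("thought").
Base order: This tenant had reported that Ida thought that who had laughed.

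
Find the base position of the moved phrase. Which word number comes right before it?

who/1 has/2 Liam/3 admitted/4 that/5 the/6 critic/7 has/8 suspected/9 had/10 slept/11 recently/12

The displaced element is "who" (word 1).
It is linked across 2 clause boundaries (that → Ø).
It functions as the subject of "slept", so the gap sits immediately after word 9 ("suspected").
Base order: Liam has admitted that the critic has suspected that who had slept recently.

9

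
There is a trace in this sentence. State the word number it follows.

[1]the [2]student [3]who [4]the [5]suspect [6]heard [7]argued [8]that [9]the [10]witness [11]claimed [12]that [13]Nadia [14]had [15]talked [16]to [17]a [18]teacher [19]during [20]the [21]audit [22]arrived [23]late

The displaced element is "the student" (word 2).
It is linked across 1 clause boundary (Ø).
It functions as the subject of "argued", so the gap sits immediately after word 6 ("heard").
Base order: The suspect heard that the student argued that the witness claimed that Nadia had talked to a teacher during the audit.

6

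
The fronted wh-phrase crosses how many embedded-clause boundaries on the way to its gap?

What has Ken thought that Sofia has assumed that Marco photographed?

2

"what" is extracted from the object of "photographed".
Boundaries crossed, outermost first: [that], [that] — 2 in total.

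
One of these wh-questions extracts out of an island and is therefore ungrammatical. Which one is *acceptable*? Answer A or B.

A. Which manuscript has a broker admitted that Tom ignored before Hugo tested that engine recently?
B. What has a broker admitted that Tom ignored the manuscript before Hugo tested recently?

A

In B, the wh-phrase is extracted from inside an adjunct island (introduced by "before"), which blocks movement.
In A, the extraction path crosses only that-complement boundaries, which are transparent.
So A is grammatical.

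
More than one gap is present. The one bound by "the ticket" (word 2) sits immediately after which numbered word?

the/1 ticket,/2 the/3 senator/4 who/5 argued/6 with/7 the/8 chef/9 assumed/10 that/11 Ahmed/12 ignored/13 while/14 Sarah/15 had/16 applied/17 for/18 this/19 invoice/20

The displaced element is "the ticket" (word 2).
It is linked across 1 clause boundary (that).
It functions as the direct object of "ignored", so the gap sits immediately after word 13 ("ignored").
Base order: The senator who argued with the chef assumed that Ahmed ignored the ticket while Sarah had applied for this invoice.

13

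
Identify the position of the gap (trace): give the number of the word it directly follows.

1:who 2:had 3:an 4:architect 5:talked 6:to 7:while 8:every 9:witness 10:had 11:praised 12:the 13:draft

The displaced element is "who" (word 1).
It functions as the object of the preposition "to" of "talked", so the gap sits immediately after word 6 ("to").
Base order: An architect had talked to who while every witness had praised the draft.

6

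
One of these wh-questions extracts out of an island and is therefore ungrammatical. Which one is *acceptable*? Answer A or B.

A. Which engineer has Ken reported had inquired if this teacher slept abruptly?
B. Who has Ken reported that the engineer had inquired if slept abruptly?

A

In B, the wh-phrase is extracted from inside a wh-island (introduced by "if"), which blocks movement.
In A, the extraction path crosses only that-complement boundaries, which are transparent.
So A is grammatical.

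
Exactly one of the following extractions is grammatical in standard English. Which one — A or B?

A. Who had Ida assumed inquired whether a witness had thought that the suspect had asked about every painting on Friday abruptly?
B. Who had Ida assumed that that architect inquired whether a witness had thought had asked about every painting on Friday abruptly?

In B, the wh-phrase is extracted from inside a wh-island (introduced by "whether"), which blocks movement.
In A, the extraction path crosses only that-complement boundaries, which are transparent.
So A is grammatical.

A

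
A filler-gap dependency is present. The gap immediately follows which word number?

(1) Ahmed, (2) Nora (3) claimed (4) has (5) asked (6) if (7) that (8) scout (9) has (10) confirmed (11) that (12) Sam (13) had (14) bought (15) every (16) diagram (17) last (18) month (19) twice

3

The displaced element is "Ahmed" (word 1).
It is linked across 1 clause boundary (Ø).
It functions as the subject of "asked", so the gap sits immediately after word 3 ("claimed").
Base order: Nora claimed Ahmed has asked if that scout has confirmed that Sam had bought every diagram last month twice.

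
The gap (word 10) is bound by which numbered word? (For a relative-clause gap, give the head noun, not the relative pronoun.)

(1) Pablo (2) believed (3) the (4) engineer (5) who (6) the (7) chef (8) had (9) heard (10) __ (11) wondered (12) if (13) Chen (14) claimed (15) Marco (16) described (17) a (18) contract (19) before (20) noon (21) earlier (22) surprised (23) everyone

The gap at 10 is the subject of "wondered", inside a relative clause.
The relative pronoun is "who" (word 5); it is bound by the head noun immediately before it.
Its filler is the head noun "engineer", at word 4.

4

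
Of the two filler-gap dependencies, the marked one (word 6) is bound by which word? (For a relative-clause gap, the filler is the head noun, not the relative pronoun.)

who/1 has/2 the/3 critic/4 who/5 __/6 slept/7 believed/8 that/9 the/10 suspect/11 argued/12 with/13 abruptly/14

4

The marked gap is inside the relative clause, the subject of "slept".
Its filler is the head noun "critic" (via "who"), at word 4.
(The other dependency links word 1 to a gap after word 13.)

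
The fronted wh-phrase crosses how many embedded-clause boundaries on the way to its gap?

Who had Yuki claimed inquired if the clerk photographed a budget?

"who" is extracted from the subject of "inquired".
Boundaries crossed, outermost first: [Ø] — 1 in total.

1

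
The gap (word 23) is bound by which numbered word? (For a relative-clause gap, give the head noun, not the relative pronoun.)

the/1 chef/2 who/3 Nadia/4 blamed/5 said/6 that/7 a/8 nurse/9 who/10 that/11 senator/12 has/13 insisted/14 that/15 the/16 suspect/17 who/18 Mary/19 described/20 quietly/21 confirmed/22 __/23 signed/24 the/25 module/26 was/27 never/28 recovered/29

9

The gap at 23 is the subject of "signed", inside a relative clause.
The relative pronoun is "who" (word 10); it is bound by the head noun immediately before it.
Its filler is the head noun "nurse", at word 9.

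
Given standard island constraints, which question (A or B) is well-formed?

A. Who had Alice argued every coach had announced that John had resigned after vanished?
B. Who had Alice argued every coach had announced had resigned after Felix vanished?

In A, the wh-phrase is extracted from inside an adjunct island (introduced by "after"), which blocks movement.
In B, the extraction path crosses only that-complement boundaries, which are transparent.
So B is grammatical.

B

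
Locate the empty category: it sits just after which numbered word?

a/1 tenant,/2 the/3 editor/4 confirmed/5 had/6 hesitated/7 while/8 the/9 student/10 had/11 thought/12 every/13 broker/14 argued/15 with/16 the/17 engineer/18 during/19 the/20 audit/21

The displaced element is "a tenant" (word 2).
It is linked across 1 clause boundary (Ø).
It functions as the subject of "hesitated", so the gap sits immediately after word 5 ("confirmed").
Base order: The editor confirmed a tenant had hesitated while the student had thought every broker argued with the engineer during the audit.

5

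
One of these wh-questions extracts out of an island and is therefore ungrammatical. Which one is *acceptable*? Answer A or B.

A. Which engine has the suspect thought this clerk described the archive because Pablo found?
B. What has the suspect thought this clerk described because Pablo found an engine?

B

In A, the wh-phrase is extracted from inside an adjunct island (introduced by "because"), which blocks movement.
In B, the extraction path crosses only that-complement boundaries, which are transparent.
So B is grammatical.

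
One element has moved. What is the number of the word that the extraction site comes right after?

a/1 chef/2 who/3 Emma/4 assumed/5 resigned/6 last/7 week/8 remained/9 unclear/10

The displaced element is "a chef" (word 2).
It is linked across 1 clause boundary (Ø).
It functions as the subject of "resigned", so the gap sits immediately after word 5 ("assumed").
Base order: Emma assumed that a chef resigned last week.

5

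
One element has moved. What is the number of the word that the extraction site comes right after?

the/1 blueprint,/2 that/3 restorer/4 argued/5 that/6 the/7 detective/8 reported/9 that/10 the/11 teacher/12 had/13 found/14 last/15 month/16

The displaced element is "the blueprint" (word 2).
It is linked across 2 clause boundaries (that → that).
It functions as the direct object of "found", so the gap sits immediately after word 14 ("found").
Base order: That restorer argued that the detective reported that the teacher had found the blueprint last month.

14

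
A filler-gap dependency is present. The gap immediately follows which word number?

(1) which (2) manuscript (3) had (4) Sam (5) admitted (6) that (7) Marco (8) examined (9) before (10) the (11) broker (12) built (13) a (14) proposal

The displaced element is "which manuscript" (word 2).
It is linked across 1 clause boundary (that).
It functions as the direct object of "examined", so the gap sits immediately after word 8 ("examined").
Base order: Sam had admitted that Marco examined which manuscript before the broker built a proposal.

8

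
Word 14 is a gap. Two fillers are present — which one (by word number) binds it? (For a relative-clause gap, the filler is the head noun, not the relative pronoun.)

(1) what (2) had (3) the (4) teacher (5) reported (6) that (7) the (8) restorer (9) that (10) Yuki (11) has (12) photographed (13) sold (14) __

1

The marked gap is the direct object of "sold".
Its filler is the fronted wh-phrase "what", at word 1.
(The other dependency links word 8 to a gap after word 12.)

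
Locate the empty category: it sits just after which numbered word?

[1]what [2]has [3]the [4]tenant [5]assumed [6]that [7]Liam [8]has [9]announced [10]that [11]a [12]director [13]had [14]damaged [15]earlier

14

The displaced element is "what" (word 1).
It is linked across 2 clause boundaries (that → that).
It functions as the direct object of "damaged", so the gap sits immediately after word 14 ("damaged").
Base order: The tenant has assumed that Liam has announced that a director had damaged what earlier.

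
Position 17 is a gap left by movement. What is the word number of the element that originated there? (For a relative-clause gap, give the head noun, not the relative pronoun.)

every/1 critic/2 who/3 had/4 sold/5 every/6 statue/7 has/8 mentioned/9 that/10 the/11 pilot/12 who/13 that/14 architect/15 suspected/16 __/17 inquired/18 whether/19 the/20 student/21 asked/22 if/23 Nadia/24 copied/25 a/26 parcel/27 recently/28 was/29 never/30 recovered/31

12

The gap at 17 is the subject of "inquired", inside a relative clause.
The relative pronoun is "who" (word 13); it is bound by the head noun immediately before it.
Its filler is the head noun "pilot", at word 12.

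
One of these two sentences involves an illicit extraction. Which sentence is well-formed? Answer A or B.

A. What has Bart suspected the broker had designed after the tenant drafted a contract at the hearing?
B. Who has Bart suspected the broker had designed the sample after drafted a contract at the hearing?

A

In B, the wh-phrase is extracted from inside an adjunct island (introduced by "after"), which blocks movement.
In A, the extraction path crosses only that-complement boundaries, which are transparent.
So A is grammatical.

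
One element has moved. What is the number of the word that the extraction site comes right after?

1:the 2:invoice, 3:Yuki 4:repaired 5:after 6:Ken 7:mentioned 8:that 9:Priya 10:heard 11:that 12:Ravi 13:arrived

4

The displaced element is "the invoice" (word 2).
It functions as the direct object of "repaired", so the gap sits immediately after word 4 ("repaired").
Base order: Yuki repaired the invoice after Ken mentioned that Priya heard that Ravi arrived.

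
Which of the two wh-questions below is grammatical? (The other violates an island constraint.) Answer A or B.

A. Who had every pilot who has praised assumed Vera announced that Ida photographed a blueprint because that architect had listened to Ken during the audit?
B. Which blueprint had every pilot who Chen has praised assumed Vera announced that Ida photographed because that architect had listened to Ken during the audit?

B

In A, the wh-phrase is extracted from inside a complex-NP island (relative clause) (introduced by "who"), which blocks movement.
In B, the extraction path crosses only that-complement boundaries, which are transparent.
So B is grammatical.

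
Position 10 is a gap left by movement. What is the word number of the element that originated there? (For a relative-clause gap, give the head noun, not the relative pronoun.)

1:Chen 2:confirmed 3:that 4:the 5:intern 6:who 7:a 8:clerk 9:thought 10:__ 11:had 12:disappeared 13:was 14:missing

The gap at 10 is the subject of "disappeared", inside a relative clause.
The relative pronoun is "who" (word 6); it is bound by the head noun immediately before it.
Its filler is the head noun "intern", at word 5.

5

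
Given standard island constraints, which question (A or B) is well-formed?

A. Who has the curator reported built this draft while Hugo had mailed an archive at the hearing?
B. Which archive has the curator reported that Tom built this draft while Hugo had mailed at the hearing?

A

In B, the wh-phrase is extracted from inside an adjunct island (introduced by "while"), which blocks movement.
In A, the extraction path crosses only that-complement boundaries, which are transparent.
So A is grammatical.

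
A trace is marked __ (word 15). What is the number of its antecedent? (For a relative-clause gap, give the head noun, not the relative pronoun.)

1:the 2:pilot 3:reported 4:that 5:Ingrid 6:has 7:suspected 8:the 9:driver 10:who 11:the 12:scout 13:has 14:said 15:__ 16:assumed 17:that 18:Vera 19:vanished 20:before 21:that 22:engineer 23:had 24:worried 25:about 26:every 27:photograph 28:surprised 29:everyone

The gap at 15 is the subject of "assumed", inside a relative clause.
The relative pronoun is "who" (word 10); it is bound by the head noun immediately before it.
Its filler is the head noun "driver", at word 9.

9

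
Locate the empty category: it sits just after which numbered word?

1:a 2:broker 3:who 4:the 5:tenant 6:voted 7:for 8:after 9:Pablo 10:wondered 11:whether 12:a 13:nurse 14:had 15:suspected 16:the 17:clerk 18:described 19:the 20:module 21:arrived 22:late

The displaced element is "a broker" (word 2).
It functions as the object of the preposition "for" of "voted", so the gap sits immediately after word 7 ("for").
Base order: The tenant voted for a broker after Pablo wondered whether a nurse had suspected the clerk described the module.

7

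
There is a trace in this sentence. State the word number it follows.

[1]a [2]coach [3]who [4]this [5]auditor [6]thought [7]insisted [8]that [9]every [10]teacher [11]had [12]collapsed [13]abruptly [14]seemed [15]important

The displaced element is "a coach" (word 2).
It is linked across 1 clause boundary (Ø).
It functions as the subject of "insisted", so the gap sits immediately after word 6 ("thought").
Base order: This auditor thought that a coach insisted that every teacher had collapsed abruptly.

6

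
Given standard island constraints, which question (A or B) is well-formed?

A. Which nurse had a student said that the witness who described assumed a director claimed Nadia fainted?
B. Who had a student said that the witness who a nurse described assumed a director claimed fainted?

In A, the wh-phrase is extracted from inside a complex-NP island (relative clause) (introduced by "who"), which blocks movement.
In B, the extraction path crosses only that-complement boundaries, which are transparent.
So B is grammatical.

B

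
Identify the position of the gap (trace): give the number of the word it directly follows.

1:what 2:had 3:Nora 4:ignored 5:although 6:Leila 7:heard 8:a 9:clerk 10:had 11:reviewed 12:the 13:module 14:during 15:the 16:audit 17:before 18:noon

4

The displaced element is "what" (word 1).
It functions as the direct object of "ignored", so the gap sits immediately after word 4 ("ignored").
Base order: Nora had ignored what although Leila heard a clerk had reviewed the module during the audit before noon.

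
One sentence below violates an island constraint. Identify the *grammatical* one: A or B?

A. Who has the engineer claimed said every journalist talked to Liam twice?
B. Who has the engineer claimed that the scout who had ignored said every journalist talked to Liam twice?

In B, the wh-phrase is extracted from inside a complex-NP island (relative clause) (introduced by "who"), which blocks movement.
In A, the extraction path crosses only that-complement boundaries, which are transparent.
So A is grammatical.

A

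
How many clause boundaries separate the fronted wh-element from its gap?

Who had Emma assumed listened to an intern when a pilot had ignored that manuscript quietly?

1

"who" is extracted from the subject of "listened".
Boundaries crossed, outermost first: [Ø] — 1 in total.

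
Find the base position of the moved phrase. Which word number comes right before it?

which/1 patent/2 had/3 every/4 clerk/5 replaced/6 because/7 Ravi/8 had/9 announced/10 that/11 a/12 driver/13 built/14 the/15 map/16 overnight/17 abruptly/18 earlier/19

6

The displaced element is "which patent" (word 2).
It functions as the direct object of "replaced", so the gap sits immediately after word 6 ("replaced").
Base order: Every clerk had replaced which patent because Ravi had announced that a driver built the map overnight abruptly earlier.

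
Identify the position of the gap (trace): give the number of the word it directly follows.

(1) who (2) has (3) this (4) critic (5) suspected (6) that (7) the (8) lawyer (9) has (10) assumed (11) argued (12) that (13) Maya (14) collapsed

The displaced element is "who" (word 1).
It is linked across 2 clause boundaries (that → Ø).
It functions as the subject of "argued", so the gap sits immediately after word 10 ("assumed").
Base order: This critic has suspected that the lawyer has assumed that who argued that Maya collapsed.

10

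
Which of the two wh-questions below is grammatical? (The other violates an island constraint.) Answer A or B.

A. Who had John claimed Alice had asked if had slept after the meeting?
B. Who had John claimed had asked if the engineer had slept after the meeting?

B

In A, the wh-phrase is extracted from inside a wh-island (introduced by "if"), which blocks movement.
In B, the extraction path crosses only that-complement boundaries, which are transparent.
So B is grammatical.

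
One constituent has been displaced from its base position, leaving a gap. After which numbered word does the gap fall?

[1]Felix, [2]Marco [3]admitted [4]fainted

The displaced element is "Felix" (word 1).
It is linked across 1 clause boundary (Ø).
It functions as the subject of "fainted", so the gap sits immediately after word 3 ("admitted").
Base order: Marco admitted that Felix fainted.

3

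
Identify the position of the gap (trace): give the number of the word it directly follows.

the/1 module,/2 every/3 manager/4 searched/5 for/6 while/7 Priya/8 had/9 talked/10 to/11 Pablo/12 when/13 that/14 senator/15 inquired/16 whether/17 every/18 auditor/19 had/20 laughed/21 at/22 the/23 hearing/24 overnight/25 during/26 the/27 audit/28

6

The displaced element is "the module" (word 2).
It functions as the object of the preposition "for" of "searched", so the gap sits immediately after word 6 ("for").
Base order: Every manager searched for the module while Priya had talked to Pablo when that senator inquired whether every auditor had laughed at the hearing overnight during the audit.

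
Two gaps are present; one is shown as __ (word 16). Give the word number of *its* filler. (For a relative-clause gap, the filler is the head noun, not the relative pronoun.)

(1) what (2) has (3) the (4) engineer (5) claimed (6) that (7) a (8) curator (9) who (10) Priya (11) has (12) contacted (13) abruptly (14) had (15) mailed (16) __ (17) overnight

The marked gap is the direct object of "mailed".
Its filler is the fronted wh-phrase "what", at word 1.
(The other dependency links word 8 to a gap after word 12.)

1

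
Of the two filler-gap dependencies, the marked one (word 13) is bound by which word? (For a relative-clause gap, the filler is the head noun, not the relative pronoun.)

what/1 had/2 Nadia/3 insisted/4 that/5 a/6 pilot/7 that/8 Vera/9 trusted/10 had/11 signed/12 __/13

1

The marked gap is the direct object of "signed".
Its filler is the fronted wh-phrase "what", at word 1.
(The other dependency links word 7 to a gap after word 10.)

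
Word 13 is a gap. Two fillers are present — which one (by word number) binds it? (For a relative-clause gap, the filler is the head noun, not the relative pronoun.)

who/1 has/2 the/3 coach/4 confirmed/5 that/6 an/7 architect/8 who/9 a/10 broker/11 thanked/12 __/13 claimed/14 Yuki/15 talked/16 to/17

8

The marked gap is inside the relative clause, the direct object of "thanked".
Its filler is the head noun "architect" (via "who"), at word 8.
(The other dependency links word 1 to a gap after word 17.)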